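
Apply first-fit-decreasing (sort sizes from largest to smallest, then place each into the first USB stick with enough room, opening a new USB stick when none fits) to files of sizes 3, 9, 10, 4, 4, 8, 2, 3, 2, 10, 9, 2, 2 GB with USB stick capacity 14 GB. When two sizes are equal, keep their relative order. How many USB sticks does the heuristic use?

Sorted descending: 10, 10, 9, 9, 8, 4, 4, 3, 3, 2, 2, 2, 2.
  10 → USB stick 1 (new)  [load 10/14]
  10 → USB stick 2 (new)  [load 10/14]
  9 → USB stick 3 (new)  [load 9/14]
  9 → USB stick 4 (new)  [load 9/14]
  8 → USB stick 5 (new)  [load 8/14]
  4 → USB stick 1  [load 14/14]
  4 → USB stick 2  [load 14/14]
  3 → USB stick 3  [load 12/14]
  3 → USB stick 4  [load 12/14]
  2 → USB stick 3  [load 14/14]
  2 → USB stick 4  [load 14/14]
  2 → USB stick 5  [load 10/14]
  2 → USB stick 5  [load 12/14]
5 USB sticks opened.

5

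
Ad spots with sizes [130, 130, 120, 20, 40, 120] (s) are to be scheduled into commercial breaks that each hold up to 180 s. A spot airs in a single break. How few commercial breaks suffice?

4

Total = 130 + 130 + 120 + 120 + 40 + 20 = 560 s.
Lower bound: ⌈560/180⌉ = 4 commercial breaks.
A packing using 4 commercial breaks:
  break 1: 130 + 40 = 170
  break 2: 130 + 20 = 150
  break 3: 120 = 120
  break 4: 120 = 120
This matches the lower bound, so 4 is optimal.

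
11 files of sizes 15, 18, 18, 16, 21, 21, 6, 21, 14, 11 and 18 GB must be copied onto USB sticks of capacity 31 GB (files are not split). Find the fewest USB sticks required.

Total = 21 + 21 + 21 + 18 + 18 + 18 + 16 + 15 + 14 + 11 + 6 = 179 GB.
Lower bound: ⌈179/31⌉ = 6 USB sticks.
Also, 7 files each exceed 31/2 GB, and no two of those can share a USB stick, so at least 7 USB sticks are needed.
A packing using 8 USB sticks:
  USB stick 1: 21 + 6 = 27
  USB stick 2: 21 = 21
  USB stick 3: 21 = 21
  USB stick 4: 18 + 11 = 29
  USB stick 5: 18 = 18
  USB stick 6: 18 = 18
  USB stick 7: 16 + 15 = 31
  USB stick 8: 14 = 14
No arrangement into 7 USB sticks stays within capacity, so 8 is optimal.

8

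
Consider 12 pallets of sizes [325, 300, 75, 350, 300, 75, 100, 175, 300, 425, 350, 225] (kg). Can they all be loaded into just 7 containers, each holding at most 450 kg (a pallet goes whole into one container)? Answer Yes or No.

Total = 3000 kg; ⌈3000/450⌉ = 7.
The bound of 7 does not rule out 7, but exhaustive search shows no assignment into 7 containers of capacity 450 kg exists — the minimum is 8.

No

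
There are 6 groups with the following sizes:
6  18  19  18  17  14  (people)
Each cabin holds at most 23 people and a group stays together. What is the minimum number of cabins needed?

5

Total = 19 + 18 + 18 + 17 + 14 + 6 = 92 people.
Lower bound: ⌈92/23⌉ = 4 cabins.
Also, 5 groups each exceed 23/2 people, and no two of those can share a cabin, so at least 5 cabins are needed.
A packing using 5 cabins:
  cabin 1: 19 = 19
  cabin 2: 18 = 18
  cabin 3: 18 = 18
  cabin 4: 17 + 6 = 23
  cabin 5: 14 = 14
This matches the lower bound, so 5 is optimal.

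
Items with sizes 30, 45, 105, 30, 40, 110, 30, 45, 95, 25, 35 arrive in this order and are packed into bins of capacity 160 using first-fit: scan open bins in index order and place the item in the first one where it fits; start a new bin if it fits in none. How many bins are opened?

  30 → bin 1 (new)  [load 30/160]
  45 → bin 1  [load 75/160]
  105 → bin 2 (new)  [load 105/160]
  30 → bin 1  [load 105/160]
  40 → bin 1  [load 145/160]
  110 → bin 3 (new)  [load 110/160]
  30 → bin 2  [load 135/160]
  45 → bin 3  [load 155/160]
  95 → bin 4 (new)  [load 95/160]
  25 → bin 2  [load 160/160]
  35 → bin 4  [load 130/160]
4 bins opened.

4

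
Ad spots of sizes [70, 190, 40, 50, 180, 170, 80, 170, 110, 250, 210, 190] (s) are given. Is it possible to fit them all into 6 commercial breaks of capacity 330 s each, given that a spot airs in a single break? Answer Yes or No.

No

Total = 1710 s; ⌈1710/330⌉ = 6.
7 ad spots each exceed half the capacity and cannot share a break, forcing at least 7 commercial breaks.
At least 7 commercial breaks are required, but only 6 are allowed.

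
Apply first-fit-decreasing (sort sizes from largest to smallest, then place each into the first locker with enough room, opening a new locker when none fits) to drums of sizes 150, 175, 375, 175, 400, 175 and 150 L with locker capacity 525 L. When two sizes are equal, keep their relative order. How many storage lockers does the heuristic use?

4

Sorted descending: 400, 375, 175, 175, 175, 150, 150.
  400 → locker 1 (new)  [load 400/525]
  375 → locker 2 (new)  [load 375/525]
  175 → locker 3 (new)  [load 175/525]
  175 → locker 3  [load 350/525]
  175 → locker 3  [load 525/525]
  150 → locker 2  [load 525/525]
  150 → locker 4 (new)  [load 150/525]
4 storage lockers opened.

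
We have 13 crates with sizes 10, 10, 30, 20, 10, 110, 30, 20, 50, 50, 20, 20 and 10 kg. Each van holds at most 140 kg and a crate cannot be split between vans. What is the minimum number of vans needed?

Total = 110 + 50 + 50 + 30 + 30 + 20 + 20 + 20 + 20 + 10 + 10 + 10 + 10 = 390 kg.
Lower bound: ⌈390/140⌉ = 3 vans.
A packing using 3 vans:
  van 1: 110 + 30 = 140
  van 2: 50 + 50 + 30 + 10 = 140
  van 3: 20 + 20 + 20 + 20 + 10 + 10 + 10 = 110
This matches the lower bound, so 3 is optimal.

3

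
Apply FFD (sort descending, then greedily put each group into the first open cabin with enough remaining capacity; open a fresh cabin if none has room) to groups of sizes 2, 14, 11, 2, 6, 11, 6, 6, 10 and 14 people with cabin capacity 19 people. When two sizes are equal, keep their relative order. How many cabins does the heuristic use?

Sorted descending: 14, 14, 11, 11, 10, 6, 6, 6, 2, 2.
  14 → cabin 1 (new)  [load 14/19]
  14 → cabin 2 (new)  [load 14/19]
  11 → cabin 3 (new)  [load 11/19]
  11 → cabin 4 (new)  [load 11/19]
  10 → cabin 5 (new)  [load 10/19]
  6 → cabin 3  [load 17/19]
  6 → cabin 4  [load 17/19]
  6 → cabin 5  [load 16/19]
  2 → cabin 1  [load 16/19]
  2 → cabin 1  [load 18/19]
5 cabins opened.

5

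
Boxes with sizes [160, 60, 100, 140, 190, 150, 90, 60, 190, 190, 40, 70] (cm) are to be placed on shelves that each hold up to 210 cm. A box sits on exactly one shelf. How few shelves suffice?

Total = 190 + 190 + 190 + 160 + 150 + 140 + 100 + 90 + 70 + 60 + 60 + 40 = 1440 cm.
Lower bound: ⌈1440/210⌉ = 7 shelves.
A packing using 8 shelves:
  shelf 1: 190 = 190
  shelf 2: 190 = 190
  shelf 3: 190 = 190
  shelf 4: 160 + 40 = 200
  shelf 5: 150 + 60 = 210
  shelf 6: 140 + 70 = 210
  shelf 7: 100 + 90 = 190
  shelf 8: 60 = 60
No arrangement into 7 shelves stays within capacity, so 8 is optimal.

8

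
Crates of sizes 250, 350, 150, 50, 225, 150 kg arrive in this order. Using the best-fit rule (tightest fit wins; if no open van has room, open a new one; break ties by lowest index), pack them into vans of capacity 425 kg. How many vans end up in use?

  250 → van 1 (new)  [load 250/425]
  350 → van 2 (new)  [load 350/425]
  150 → van 1  [load 400/425]
  50 → van 2  [load 400/425]
  225 → van 3 (new)  [load 225/425]
  150 → van 3  [load 375/425]
3 vans opened.

3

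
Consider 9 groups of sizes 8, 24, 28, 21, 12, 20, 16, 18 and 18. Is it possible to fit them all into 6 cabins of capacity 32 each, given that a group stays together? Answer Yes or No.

Total = 165; ⌈165/32⌉ = 6.
The bound of 6 does not rule out 6, but exhaustive search shows no assignment into 6 cabins of capacity 32 exists — the minimum is 7.

No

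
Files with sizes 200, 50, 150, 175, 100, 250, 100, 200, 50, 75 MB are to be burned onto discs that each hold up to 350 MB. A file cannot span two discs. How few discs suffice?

4

Total = 250 + 200 + 200 + 175 + 150 + 100 + 100 + 75 + 50 + 50 = 1350 MB.
Lower bound: ⌈1350/350⌉ = 4 discs.
A packing using 4 discs:
  disc 1: 250 + 100 = 350
  disc 2: 200 + 150 = 350
  disc 3: 200 + 100 + 50 = 350
  disc 4: 175 + 75 + 50 = 300
This matches the lower bound, so 4 is optimal.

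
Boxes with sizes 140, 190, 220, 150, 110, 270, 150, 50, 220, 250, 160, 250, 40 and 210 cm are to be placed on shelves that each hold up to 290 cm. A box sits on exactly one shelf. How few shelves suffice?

10

Total = 270 + 250 + 250 + 220 + 220 + 210 + 190 + 160 + 150 + 150 + 140 + 110 + 50 + 40 = 2410 cm.
Lower bound: ⌈2410/290⌉ = 9 shelves.
Also, 10 boxes each exceed 145 cm, and no two of those can share a shelf, so at least 10 shelves are needed.
A packing using 10 shelves:
  shelf 1: 270 = 270
  shelf 2: 250 + 40 = 290
  shelf 3: 250 = 250
  shelf 4: 220 + 50 = 270
  shelf 5: 220 = 220
  shelf 6: 210 = 210
  shelf 7: 190 = 190
  shelf 8: 160 + 110 = 270
  shelf 9: 150 + 140 = 290
  shelf 10: 150 = 150
This matches the lower bound, so 10 is optimal.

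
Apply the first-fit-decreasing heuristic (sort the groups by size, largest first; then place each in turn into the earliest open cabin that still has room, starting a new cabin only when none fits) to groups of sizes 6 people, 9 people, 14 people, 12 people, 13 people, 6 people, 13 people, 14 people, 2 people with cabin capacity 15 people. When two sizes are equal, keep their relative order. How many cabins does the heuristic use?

Sorted descending: 14, 14, 13, 13, 12, 9, 6, 6, 2.
  14 → cabin 1 (new)  [load 14/15]
  14 → cabin 2 (new)  [load 14/15]
  13 → cabin 3 (new)  [load 13/15]
  13 → cabin 4 (new)  [load 13/15]
  12 → cabin 5 (new)  [load 12/15]
  9 → cabin 6 (new)  [load 9/15]
  6 → cabin 6  [load 15/15]
  6 → cabin 7 (new)  [load 6/15]
  2 → cabin 3  [load 15/15]
7 cabins opened.

7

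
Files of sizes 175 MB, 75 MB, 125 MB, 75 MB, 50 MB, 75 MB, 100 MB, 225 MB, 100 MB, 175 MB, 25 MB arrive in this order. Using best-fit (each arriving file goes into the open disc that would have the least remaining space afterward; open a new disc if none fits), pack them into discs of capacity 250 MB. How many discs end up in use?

6

  175 → disc 1 (new)  [load 175/250]
  75 → disc 1  [load 250/250]
  125 → disc 2 (new)  [load 125/250]
  75 → disc 2  [load 200/250]
  50 → disc 2  [load 250/250]
  75 → disc 3 (new)  [load 75/250]
  100 → disc 3  [load 175/250]
  225 → disc 4 (new)  [load 225/250]
  100 → disc 5 (new)  [load 100/250]
  175 → disc 6 (new)  [load 175/250]
  25 → disc 4  [load 250/250]
6 discs opened.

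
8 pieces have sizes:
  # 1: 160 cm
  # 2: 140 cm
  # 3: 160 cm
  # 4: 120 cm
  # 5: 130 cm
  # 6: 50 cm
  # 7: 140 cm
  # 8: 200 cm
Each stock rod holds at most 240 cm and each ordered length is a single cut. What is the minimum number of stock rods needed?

7

Total = 200 + 160 + 160 + 140 + 140 + 130 + 120 + 50 = 1100 cm.
Lower bound: ⌈1100/240⌉ = 5 stock rods.
Also, 6 pieces each exceed 120 cm, and no two of those can share a stock rod, so at least 6 stock rods are needed.
A packing using 7 stock rods:
  stock rod 1: 200 = 200
  stock rod 2: 160 + 50 = 210
  stock rod 3: 160 = 160
  stock rod 4: 140 = 140
  stock rod 5: 140 = 140
  stock rod 6: 130 = 130
  stock rod 7: 120 = 120
No arrangement into 6 stock rods stays within capacity, so 7 is optimal.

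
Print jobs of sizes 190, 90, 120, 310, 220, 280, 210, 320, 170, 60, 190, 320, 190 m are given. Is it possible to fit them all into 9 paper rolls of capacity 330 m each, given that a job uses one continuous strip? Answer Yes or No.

No

Total = 2670 m; ⌈2670/330⌉ = 9.
10 print jobs each exceed half the capacity and cannot share a roll, forcing at least 10 paper rolls.
At least 10 paper rolls are required, but only 9 are allowed.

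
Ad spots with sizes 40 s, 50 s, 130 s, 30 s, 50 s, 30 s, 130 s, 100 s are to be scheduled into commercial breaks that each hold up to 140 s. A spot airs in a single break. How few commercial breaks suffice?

5

Total = 130 + 130 + 100 + 50 + 50 + 40 + 30 + 30 = 560 s.
Lower bound: ⌈560/140⌉ = 4 commercial breaks.
A packing using 5 commercial breaks:
  break 1: 130 = 130
  break 2: 130 = 130
  break 3: 100 + 40 = 140
  break 4: 50 + 50 + 30 = 130
  break 5: 30 = 30
No arrangement into 4 commercial breaks stays within capacity, so 5 is optimal.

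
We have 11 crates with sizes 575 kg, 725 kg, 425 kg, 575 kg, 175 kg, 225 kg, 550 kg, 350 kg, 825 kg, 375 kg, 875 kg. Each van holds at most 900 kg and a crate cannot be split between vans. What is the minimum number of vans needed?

7

Total = 875 + 825 + 725 + 575 + 575 + 550 + 425 + 375 + 350 + 225 + 175 = 5675 kg.
Lower bound: ⌈5675/900⌉ = 7 vans.
A packing using 7 vans:
  van 1: 875 = 875
  van 2: 825 = 825
  van 3: 725 + 175 = 900
  van 4: 575 + 225 = 800
  van 5: 575 = 575
  van 6: 550 + 350 = 900
  van 7: 425 + 375 = 800
This matches the lower bound, so 7 is optimal.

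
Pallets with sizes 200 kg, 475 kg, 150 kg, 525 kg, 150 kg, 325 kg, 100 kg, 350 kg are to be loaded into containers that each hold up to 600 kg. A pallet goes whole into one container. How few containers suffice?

Total = 525 + 475 + 350 + 325 + 200 + 150 + 150 + 100 = 2275 kg.
Lower bound: ⌈2275/600⌉ = 4 containers.
A packing using 5 containers:
  container 1: 525 = 525
  container 2: 475 + 100 = 575
  container 3: 350 + 200 = 550
  container 4: 325 + 150 = 475
  container 5: 150 = 150
No arrangement into 4 containers stays within capacity, so 5 is optimal.

5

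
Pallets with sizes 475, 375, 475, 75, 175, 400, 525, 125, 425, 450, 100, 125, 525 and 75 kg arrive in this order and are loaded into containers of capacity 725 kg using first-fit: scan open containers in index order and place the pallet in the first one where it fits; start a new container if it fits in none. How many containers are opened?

8

  475 → container 1 (new)  [load 475/725]
  375 → container 2 (new)  [load 375/725]
  475 → container 3 (new)  [load 475/725]
  75 → container 1  [load 550/725]
  175 → container 1  [load 725/725]
  400 → container 4 (new)  [load 400/725]
  525 → container 5 (new)  [load 525/725]
  125 → container 2  [load 500/725]
  425 → container 6 (new)  [load 425/725]
  450 → container 7 (new)  [load 450/725]
  100 → container 2  [load 600/725]
  125 → container 2  [load 725/725]
  525 → container 8 (new)  [load 525/725]
  75 → container 3  [load 550/725]
8 containers opened.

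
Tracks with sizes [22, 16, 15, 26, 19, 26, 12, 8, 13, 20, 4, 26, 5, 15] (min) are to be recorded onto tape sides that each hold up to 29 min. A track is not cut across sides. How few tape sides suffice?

Total = 26 + 26 + 26 + 22 + 20 + 19 + 16 + 15 + 15 + 13 + 12 + 8 + 5 + 4 = 227 min.
Lower bound: ⌈227/29⌉ = 8 tape sides.
Also, 9 tracks each exceed 29/2 min, and no two of those can share a side, so at least 9 tape sides are needed.
A packing using 9 tape sides:
  side 1: 26 = 26
  side 2: 26 = 26
  side 3: 26 = 26
  side 4: 22 + 5 = 27
  side 5: 20 + 8 = 28
  side 6: 19 + 4 = 23
  side 7: 16 + 13 = 29
  side 8: 15 + 12 = 27
  side 9: 15 = 15
This matches the lower bound, so 9 is optimal.

9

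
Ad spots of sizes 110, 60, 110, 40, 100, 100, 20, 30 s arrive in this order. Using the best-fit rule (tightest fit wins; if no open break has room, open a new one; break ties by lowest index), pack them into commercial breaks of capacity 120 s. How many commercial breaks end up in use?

  110 → break 1 (new)  [load 110/120]
  60 → break 2 (new)  [load 60/120]
  110 → break 3 (new)  [load 110/120]
  40 → break 2  [load 100/120]
  100 → break 4 (new)  [load 100/120]
  100 → break 5 (new)  [load 100/120]
  20 → break 2  [load 120/120]
  30 → break 6 (new)  [load 30/120]
6 commercial breaks opened.

6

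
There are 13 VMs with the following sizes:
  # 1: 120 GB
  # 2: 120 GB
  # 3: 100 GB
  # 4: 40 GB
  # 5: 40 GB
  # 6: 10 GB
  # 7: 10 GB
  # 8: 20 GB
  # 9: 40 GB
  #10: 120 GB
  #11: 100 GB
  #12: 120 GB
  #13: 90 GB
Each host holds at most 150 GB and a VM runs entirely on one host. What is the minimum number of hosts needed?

Total = 120 + 120 + 120 + 120 + 100 + 100 + 90 + 40 + 40 + 40 + 20 + 10 + 10 = 930 GB.
Lower bound: ⌈930/150⌉ = 7 hosts.
A packing using 7 hosts:
  host 1: 120 + 20 + 10 = 150
  host 2: 120 + 10 = 130
  host 3: 120 = 120
  host 4: 120 = 120
  host 5: 100 + 40 = 140
  host 6: 100 + 40 = 140
  host 7: 90 + 40 = 130
This matches the lower bound, so 7 is optimal.

7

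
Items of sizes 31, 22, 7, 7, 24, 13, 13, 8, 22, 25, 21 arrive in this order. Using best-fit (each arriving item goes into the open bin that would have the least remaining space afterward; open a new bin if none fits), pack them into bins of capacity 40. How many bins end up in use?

  31 → bin 1 (new)  [load 31/40]
  22 → bin 2 (new)  [load 22/40]
  7 → bin 1  [load 38/40]
  7 → bin 2  [load 29/40]
  24 → bin 3 (new)  [load 24/40]
  13 → bin 3  [load 37/40]
  13 → bin 4 (new)  [load 13/40]
  8 → bin 2  [load 37/40]
  22 → bin 4  [load 35/40]
  25 → bin 5 (new)  [load 25/40]
  21 → bin 6 (new)  [load 21/40]
6 bins opened.

6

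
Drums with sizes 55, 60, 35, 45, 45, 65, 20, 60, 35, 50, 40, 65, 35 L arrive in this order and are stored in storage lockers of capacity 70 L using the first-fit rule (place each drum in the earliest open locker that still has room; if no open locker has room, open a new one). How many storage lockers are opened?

11

  55 → locker 1 (new)  [load 55/70]
  60 → locker 2 (new)  [load 60/70]
  35 → locker 3 (new)  [load 35/70]
  45 → locker 4 (new)  [load 45/70]
  45 → locker 5 (new)  [load 45/70]
  65 → locker 6 (new)  [load 65/70]
  20 → locker 3  [load 55/70]
  60 → locker 7 (new)  [load 60/70]
  35 → locker 8 (new)  [load 35/70]
  50 → locker 9 (new)  [load 50/70]
  40 → locker 10 (new)  [load 40/70]
  65 → locker 11 (new)  [load 65/70]
  35 → locker 8  [load 70/70]
11 storage lockers opened.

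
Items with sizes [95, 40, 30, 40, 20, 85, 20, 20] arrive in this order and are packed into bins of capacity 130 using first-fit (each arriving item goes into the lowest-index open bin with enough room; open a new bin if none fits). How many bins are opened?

  95 → bin 1 (new)  [load 95/130]
  40 → bin 2 (new)  [load 40/130]
  30 → bin 1  [load 125/130]
  40 → bin 2  [load 80/130]
  20 → bin 2  [load 100/130]
  85 → bin 3 (new)  [load 85/130]
  20 → bin 2  [load 120/130]
  20 → bin 3  [load 105/130]
3 bins opened.

3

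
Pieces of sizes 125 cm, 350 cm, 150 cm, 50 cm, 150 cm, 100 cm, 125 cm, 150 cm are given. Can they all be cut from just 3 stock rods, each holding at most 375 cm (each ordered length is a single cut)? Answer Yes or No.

Total = 1200 cm; ⌈1200/375⌉ = 4.
At least 4 stock rods are required, but only 3 are allowed.

No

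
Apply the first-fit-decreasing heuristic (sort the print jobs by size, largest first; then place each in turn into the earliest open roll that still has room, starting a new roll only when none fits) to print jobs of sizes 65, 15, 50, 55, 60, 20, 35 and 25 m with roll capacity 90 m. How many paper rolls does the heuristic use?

4

Sorted descending: 65, 60, 55, 50, 35, 25, 20, 15.
  65 → roll 1 (new)  [load 65/90]
  60 → roll 2 (new)  [load 60/90]
  55 → roll 3 (new)  [load 55/90]
  50 → roll 4 (new)  [load 50/90]
  35 → roll 3  [load 90/90]
  25 → roll 1  [load 90/90]
  20 → roll 2  [load 80/90]
  15 → roll 4  [load 65/90]
4 paper rolls opened.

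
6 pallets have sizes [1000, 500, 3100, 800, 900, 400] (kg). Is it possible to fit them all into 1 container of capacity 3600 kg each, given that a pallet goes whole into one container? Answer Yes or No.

No

Total = 6700 kg; ⌈6700/3600⌉ = 2.
At least 2 containers are required, but only 1 is allowed.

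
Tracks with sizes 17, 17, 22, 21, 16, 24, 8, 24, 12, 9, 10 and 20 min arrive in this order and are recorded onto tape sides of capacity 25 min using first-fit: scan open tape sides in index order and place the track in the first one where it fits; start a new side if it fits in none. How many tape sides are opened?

  17 → side 1 (new)  [load 17/25]
  17 → side 2 (new)  [load 17/25]
  22 → side 3 (new)  [load 22/25]
  21 → side 4 (new)  [load 21/25]
  16 → side 5 (new)  [load 16/25]
  24 → side 6 (new)  [load 24/25]
  8 → side 1  [load 25/25]
  24 → side 7 (new)  [load 24/25]
  12 → side 8 (new)  [load 12/25]
  9 → side 5  [load 25/25]
  10 → side 8  [load 22/25]
  20 → side 9 (new)  [load 20/25]
9 tape sides opened.

9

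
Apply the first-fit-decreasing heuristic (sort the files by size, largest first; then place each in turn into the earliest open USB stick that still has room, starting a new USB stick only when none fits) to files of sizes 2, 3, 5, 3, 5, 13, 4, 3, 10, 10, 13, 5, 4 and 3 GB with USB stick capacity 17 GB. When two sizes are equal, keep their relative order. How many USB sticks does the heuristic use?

5

Sorted descending: 13, 13, 10, 10, 5, 5, 5, 4, 4, 3, 3, 3, 3, 2.
  13 → USB stick 1 (new)  [load 13/17]
  13 → USB stick 2 (new)  [load 13/17]
  10 → USB stick 3 (new)  [load 10/17]
  10 → USB stick 4 (new)  [load 10/17]
  5 → USB stick 3  [load 15/17]
  5 → USB stick 4  [load 15/17]
  5 → USB stick 5 (new)  [load 5/17]
  4 → USB stick 1  [load 17/17]
  4 → USB stick 2  [load 17/17]
  3 → USB stick 5  [load 8/17]
  3 → USB stick 5  [load 11/17]
  3 → USB stick 5  [load 14/17]
  3 → USB stick 5  [load 17/17]
  2 → USB stick 3  [load 17/17]
5 USB sticks opened.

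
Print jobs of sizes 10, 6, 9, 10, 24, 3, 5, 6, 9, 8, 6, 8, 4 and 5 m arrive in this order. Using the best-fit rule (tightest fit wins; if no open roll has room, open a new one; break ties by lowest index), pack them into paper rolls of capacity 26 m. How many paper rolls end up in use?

5

  10 → roll 1 (new)  [load 10/26]
  6 → roll 1  [load 16/26]
  9 → roll 1  [load 25/26]
  10 → roll 2 (new)  [load 10/26]
  24 → roll 3 (new)  [load 24/26]
  3 → roll 2  [load 13/26]
  5 → roll 2  [load 18/26]
  6 → roll 2  [load 24/26]
  9 → roll 4 (new)  [load 9/26]
  8 → roll 4  [load 17/26]
  6 → roll 4  [load 23/26]
  8 → roll 5 (new)  [load 8/26]
  4 → roll 5  [load 12/26]
  5 → roll 5  [load 17/26]
5 paper rolls opened.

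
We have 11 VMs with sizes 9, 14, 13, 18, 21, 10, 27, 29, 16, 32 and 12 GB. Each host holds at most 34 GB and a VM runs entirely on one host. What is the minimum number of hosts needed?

7

Total = 32 + 29 + 27 + 21 + 18 + 16 + 14 + 13 + 12 + 10 + 9 = 201 GB.
Lower bound: ⌈201/34⌉ = 6 hosts.
A packing using 7 hosts:
  host 1: 32 = 32
  host 2: 29 = 29
  host 3: 27 = 27
  host 4: 21 + 13 = 34
  host 5: 18 + 16 = 34
  host 6: 14 + 12 = 26
  host 7: 10 + 9 = 19
No arrangement into 6 hosts stays within capacity, so 7 is optimal.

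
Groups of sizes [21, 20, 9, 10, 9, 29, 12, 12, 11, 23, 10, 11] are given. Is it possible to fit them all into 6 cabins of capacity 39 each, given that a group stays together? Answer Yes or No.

Yes

A valid assignment using 5 cabins:
  cabin 1: 29 + 10 = 39
  cabin 2: 23 + 12 = 35
  cabin 3: 21 + 12 = 33
  cabin 4: 20 + 11 = 31
  cabin 5: 11 + 10 + 9 + 9 = 39
That uses only 5 ≤ 6, so 6 cabins are enough.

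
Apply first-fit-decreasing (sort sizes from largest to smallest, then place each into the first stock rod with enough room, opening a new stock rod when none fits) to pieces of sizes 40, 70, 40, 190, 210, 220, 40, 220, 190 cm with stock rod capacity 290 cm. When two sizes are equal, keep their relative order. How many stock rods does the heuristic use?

Sorted descending: 220, 220, 210, 190, 190, 70, 40, 40, 40.
  220 → stock rod 1 (new)  [load 220/290]
  220 → stock rod 2 (new)  [load 220/290]
  210 → stock rod 3 (new)  [load 210/290]
  190 → stock rod 4 (new)  [load 190/290]
  190 → stock rod 5 (new)  [load 190/290]
  70 → stock rod 1  [load 290/290]
  40 → stock rod 2  [load 260/290]
  40 → stock rod 3  [load 250/290]
  40 → stock rod 3  [load 290/290]
5 stock rods opened.

5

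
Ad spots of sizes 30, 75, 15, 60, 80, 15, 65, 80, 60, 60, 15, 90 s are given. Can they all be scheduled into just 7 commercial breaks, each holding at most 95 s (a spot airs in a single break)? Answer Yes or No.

No

Total = 645 s; ⌈645/95⌉ = 7.
8 ad spots each exceed half the capacity and cannot share a break, forcing at least 8 commercial breaks.
At least 8 commercial breaks are required, but only 7 are allowed.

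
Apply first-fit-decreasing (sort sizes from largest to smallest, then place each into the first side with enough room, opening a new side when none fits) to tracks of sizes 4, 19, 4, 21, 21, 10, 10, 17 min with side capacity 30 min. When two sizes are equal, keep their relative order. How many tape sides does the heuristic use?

4

Sorted descending: 21, 21, 19, 17, 10, 10, 4, 4.
  21 → side 1 (new)  [load 21/30]
  21 → side 2 (new)  [load 21/30]
  19 → side 3 (new)  [load 19/30]
  17 → side 4 (new)  [load 17/30]
  10 → side 3  [load 29/30]
  10 → side 4  [load 27/30]
  4 → side 1  [load 25/30]
  4 → side 1  [load 29/30]
4 tape sides opened.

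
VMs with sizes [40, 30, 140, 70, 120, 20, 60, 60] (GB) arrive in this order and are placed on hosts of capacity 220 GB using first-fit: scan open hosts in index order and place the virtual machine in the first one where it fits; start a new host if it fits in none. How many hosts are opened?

  40 → host 1 (new)  [load 40/220]
  30 → host 1  [load 70/220]
  140 → host 1  [load 210/220]
  70 → host 2 (new)  [load 70/220]
  120 → host 2  [load 190/220]
  20 → host 2  [load 210/220]
  60 → host 3 (new)  [load 60/220]
  60 → host 3  [load 120/220]
3 hosts opened.

3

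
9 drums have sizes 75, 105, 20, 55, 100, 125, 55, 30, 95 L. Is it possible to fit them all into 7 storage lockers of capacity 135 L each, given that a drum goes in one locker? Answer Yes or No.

A valid assignment using 6 storage lockers:
  locker 1: 125 = 125
  locker 2: 105 + 30 = 135
  locker 3: 100 + 20 = 120
  locker 4: 95 = 95
  locker 5: 75 + 55 = 130
  locker 6: 55 = 55
That uses only 6 ≤ 7, so 7 storage lockers are enough.

Yes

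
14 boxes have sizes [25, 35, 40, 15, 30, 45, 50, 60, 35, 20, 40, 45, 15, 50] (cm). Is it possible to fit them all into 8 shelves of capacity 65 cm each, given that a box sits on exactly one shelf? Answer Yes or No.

No

Total = 505 cm; ⌈505/65⌉ = 8.
9 boxes each exceed half the capacity and cannot share a shelf, forcing at least 9 shelves.
At least 9 shelves are required, but only 8 are allowed.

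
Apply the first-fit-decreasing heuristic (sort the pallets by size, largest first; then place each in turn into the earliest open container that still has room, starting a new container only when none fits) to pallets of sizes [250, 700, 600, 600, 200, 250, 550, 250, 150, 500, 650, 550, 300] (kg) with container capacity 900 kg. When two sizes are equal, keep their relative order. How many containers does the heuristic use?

Sorted descending: 700, 650, 600, 600, 550, 550, 500, 300, 250, 250, 250, 200, 150.
  700 → container 1 (new)  [load 700/900]
  650 → container 2 (new)  [load 650/900]
  600 → container 3 (new)  [load 600/900]
  600 → container 4 (new)  [load 600/900]
  550 → container 5 (new)  [load 550/900]
  550 → container 6 (new)  [load 550/900]
  500 → container 7 (new)  [load 500/900]
  300 → container 3  [load 900/900]
  250 → container 2  [load 900/900]
  250 → container 4  [load 850/900]
  250 → container 5  [load 800/900]
  200 → container 1  [load 900/900]
  150 → container 6  [load 700/900]
7 containers opened.

7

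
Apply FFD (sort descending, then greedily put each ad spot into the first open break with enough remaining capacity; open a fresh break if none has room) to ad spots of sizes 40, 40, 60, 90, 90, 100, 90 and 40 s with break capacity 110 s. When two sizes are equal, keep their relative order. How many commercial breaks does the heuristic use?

6

Sorted descending: 100, 90, 90, 90, 60, 40, 40, 40.
  100 → break 1 (new)  [load 100/110]
  90 → break 2 (new)  [load 90/110]
  90 → break 3 (new)  [load 90/110]
  90 → break 4 (new)  [load 90/110]
  60 → break 5 (new)  [load 60/110]
  40 → break 5  [load 100/110]
  40 → break 6 (new)  [load 40/110]
  40 → break 6  [load 80/110]
6 commercial breaks opened.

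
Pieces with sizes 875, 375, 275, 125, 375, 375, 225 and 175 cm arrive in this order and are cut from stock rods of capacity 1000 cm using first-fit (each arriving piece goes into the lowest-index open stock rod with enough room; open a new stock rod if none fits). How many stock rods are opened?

  875 → stock rod 1 (new)  [load 875/1000]
  375 → stock rod 2 (new)  [load 375/1000]
  275 → stock rod 2  [load 650/1000]
  125 → stock rod 1  [load 1000/1000]
  375 → stock rod 3 (new)  [load 375/1000]
  375 → stock rod 3  [load 750/1000]
  225 → stock rod 2  [load 875/1000]
  175 → stock rod 3  [load 925/1000]
3 stock rods opened.

3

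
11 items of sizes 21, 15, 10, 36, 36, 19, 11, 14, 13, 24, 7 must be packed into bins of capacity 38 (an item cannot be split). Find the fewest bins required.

6

Total = 36 + 36 + 24 + 21 + 19 + 15 + 14 + 13 + 11 + 10 + 7 = 206.
Lower bound: ⌈206/38⌉ = 6 bins.
A packing using 6 bins:
  bin 1: 36 = 36
  bin 2: 36 = 36
  bin 3: 24 + 14 = 38
  bin 4: 21 + 15 = 36
  bin 5: 19 + 13 = 32
  bin 6: 11 + 10 + 7 = 28
This matches the lower bound, so 6 is optimal.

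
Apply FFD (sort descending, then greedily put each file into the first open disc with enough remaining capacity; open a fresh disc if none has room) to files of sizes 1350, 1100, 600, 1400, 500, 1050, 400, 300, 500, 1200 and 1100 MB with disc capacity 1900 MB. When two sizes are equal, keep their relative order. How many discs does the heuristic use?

6

Sorted descending: 1400, 1350, 1200, 1100, 1100, 1050, 600, 500, 500, 400, 300.
  1400 → disc 1 (new)  [load 1400/1900]
  1350 → disc 2 (new)  [load 1350/1900]
  1200 → disc 3 (new)  [load 1200/1900]
  1100 → disc 4 (new)  [load 1100/1900]
  1100 → disc 5 (new)  [load 1100/1900]
  1050 → disc 6 (new)  [load 1050/1900]
  600 → disc 3  [load 1800/1900]
  500 → disc 1  [load 1900/1900]
  500 → disc 2  [load 1850/1900]
  400 → disc 4  [load 1500/1900]
  300 → disc 4  [load 1800/1900]
6 discs opened.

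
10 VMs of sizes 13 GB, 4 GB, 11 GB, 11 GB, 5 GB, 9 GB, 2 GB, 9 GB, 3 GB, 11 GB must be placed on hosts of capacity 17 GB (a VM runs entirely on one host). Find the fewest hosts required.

6

Total = 13 + 11 + 11 + 11 + 9 + 9 + 5 + 4 + 3 + 2 = 78 GB.
Lower bound: ⌈78/17⌉ = 5 hosts.
Also, 6 VMs each exceed 17/2 GB, and no two of those can share a host, so at least 6 hosts are needed.
A packing using 6 hosts:
  host 1: 13 + 4 = 17
  host 2: 11 + 5 = 16
  host 3: 11 + 3 + 2 = 16
  host 4: 11 = 11
  host 5: 9 = 9
  host 6: 9 = 9
This matches the lower bound, so 6 is optimal.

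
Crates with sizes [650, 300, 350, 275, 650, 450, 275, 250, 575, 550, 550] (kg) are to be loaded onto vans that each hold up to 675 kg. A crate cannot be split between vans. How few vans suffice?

Total = 650 + 650 + 575 + 550 + 550 + 450 + 350 + 300 + 275 + 275 + 250 = 4875 kg.
Lower bound: ⌈4875/675⌉ = 8 vans.
A packing using 9 vans:
  van 1: 650 = 650
  van 2: 650 = 650
  van 3: 575 = 575
  van 4: 550 = 550
  van 5: 550 = 550
  van 6: 450 = 450
  van 7: 350 + 300 = 650
  van 8: 275 + 275 = 550
  van 9: 250 = 250
No arrangement into 8 vans stays within capacity, so 9 is optimal.

9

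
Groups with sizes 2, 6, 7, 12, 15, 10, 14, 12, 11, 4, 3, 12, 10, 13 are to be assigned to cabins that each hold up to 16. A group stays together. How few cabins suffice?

Total = 15 + 14 + 13 + 12 + 12 + 12 + 11 + 10 + 10 + 7 + 6 + 4 + 3 + 2 = 131.
Lower bound: ⌈131/16⌉ = 9 cabins.
A packing using 10 cabins:
  cabin 1: 15 = 15
  cabin 2: 14 + 2 = 16
  cabin 3: 13 + 3 = 16
  cabin 4: 12 + 4 = 16
  cabin 5: 12 = 12
  cabin 6: 12 = 12
  cabin 7: 11 = 11
  cabin 8: 10 + 6 = 16
  cabin 9: 10 = 10
  cabin 10: 7 = 7
No arrangement into 9 cabins stays within capacity, so 10 is optimal.

10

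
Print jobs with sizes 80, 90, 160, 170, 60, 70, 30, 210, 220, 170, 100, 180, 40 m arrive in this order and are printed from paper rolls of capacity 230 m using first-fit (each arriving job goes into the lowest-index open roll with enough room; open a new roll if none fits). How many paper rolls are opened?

  80 → roll 1 (new)  [load 80/230]
  90 → roll 1  [load 170/230]
  160 → roll 2 (new)  [load 160/230]
  170 → roll 3 (new)  [load 170/230]
  60 → roll 1  [load 230/230]
  70 → roll 2  [load 230/230]
  30 → roll 3  [load 200/230]
  210 → roll 4 (new)  [load 210/230]
  220 → roll 5 (new)  [load 220/230]
  170 → roll 6 (new)  [load 170/230]
  100 → roll 7 (new)  [load 100/230]
  180 → roll 8 (new)  [load 180/230]
  40 → roll 6  [load 210/230]
8 paper rolls opened.

8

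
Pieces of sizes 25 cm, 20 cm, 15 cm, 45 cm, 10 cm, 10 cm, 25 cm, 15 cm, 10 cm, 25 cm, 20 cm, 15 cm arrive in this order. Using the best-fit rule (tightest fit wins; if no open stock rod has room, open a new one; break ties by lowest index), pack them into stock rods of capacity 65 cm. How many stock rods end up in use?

  25 → stock rod 1 (new)  [load 25/65]
  20 → stock rod 1  [load 45/65]
  15 → stock rod 1  [load 60/65]
  45 → stock rod 2 (new)  [load 45/65]
  10 → stock rod 2  [load 55/65]
  10 → stock rod 2  [load 65/65]
  25 → stock rod 3 (new)  [load 25/65]
  15 → stock rod 3  [load 40/65]
  10 → stock rod 3  [load 50/65]
  25 → stock rod 4 (new)  [load 25/65]
  20 → stock rod 4  [load 45/65]
  15 → stock rod 3  [load 65/65]
4 stock rods opened.

4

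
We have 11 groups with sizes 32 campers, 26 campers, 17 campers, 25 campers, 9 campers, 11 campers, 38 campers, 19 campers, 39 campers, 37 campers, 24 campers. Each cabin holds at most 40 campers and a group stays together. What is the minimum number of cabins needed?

8

Total = 39 + 38 + 37 + 32 + 26 + 25 + 24 + 19 + 17 + 11 + 9 = 277 campers.
Lower bound: ⌈277/40⌉ = 7 cabins.
A packing using 8 cabins:
  cabin 1: 39 = 39
  cabin 2: 38 = 38
  cabin 3: 37 = 37
  cabin 4: 32 = 32
  cabin 5: 26 + 11 = 37
  cabin 6: 25 + 9 = 34
  cabin 7: 24 = 24
  cabin 8: 19 + 17 = 36
No arrangement into 7 cabins stays within capacity, so 8 is optimal.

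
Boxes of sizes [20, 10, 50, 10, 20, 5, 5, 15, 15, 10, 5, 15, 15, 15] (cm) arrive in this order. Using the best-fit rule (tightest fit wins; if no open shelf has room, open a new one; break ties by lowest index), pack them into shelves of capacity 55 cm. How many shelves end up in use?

4

  20 → shelf 1 (new)  [load 20/55]
  10 → shelf 1  [load 30/55]
  50 → shelf 2 (new)  [load 50/55]
  10 → shelf 1  [load 40/55]
  20 → shelf 3 (new)  [load 20/55]
  5 → shelf 2  [load 55/55]
  5 → shelf 1  [load 45/55]
  15 → shelf 3  [load 35/55]
  15 → shelf 3  [load 50/55]
  10 → shelf 1  [load 55/55]
  5 → shelf 3  [load 55/55]
  15 → shelf 4 (new)  [load 15/55]
  15 → shelf 4  [load 30/55]
  15 → shelf 4  [load 45/55]
4 shelves opened.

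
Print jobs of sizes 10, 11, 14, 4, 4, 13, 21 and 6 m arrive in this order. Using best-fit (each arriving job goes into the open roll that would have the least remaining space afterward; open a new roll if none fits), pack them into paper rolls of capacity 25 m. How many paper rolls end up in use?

  10 → roll 1 (new)  [load 10/25]
  11 → roll 1  [load 21/25]
  14 → roll 2 (new)  [load 14/25]
  4 → roll 1  [load 25/25]
  4 → roll 2  [load 18/25]
  13 → roll 3 (new)  [load 13/25]
  21 → roll 4 (new)  [load 21/25]
  6 → roll 2  [load 24/25]
4 paper rolls opened.

4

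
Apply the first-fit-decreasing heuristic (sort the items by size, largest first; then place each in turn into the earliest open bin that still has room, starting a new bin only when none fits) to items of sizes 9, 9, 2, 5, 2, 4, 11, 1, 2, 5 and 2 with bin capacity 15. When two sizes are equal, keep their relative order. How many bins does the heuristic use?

Sorted descending: 11, 9, 9, 5, 5, 4, 2, 2, 2, 2, 1.
  11 → bin 1 (new)  [load 11/15]
  9 → bin 2 (new)  [load 9/15]
  9 → bin 3 (new)  [load 9/15]
  5 → bin 2  [load 14/15]
  5 → bin 3  [load 14/15]
  4 → bin 1  [load 15/15]
  2 → bin 4 (new)  [load 2/15]
  2 → bin 4  [load 4/15]
  2 → bin 4  [load 6/15]
  2 → bin 4  [load 8/15]
  1 → bin 2  [load 15/15]
4 bins opened.

4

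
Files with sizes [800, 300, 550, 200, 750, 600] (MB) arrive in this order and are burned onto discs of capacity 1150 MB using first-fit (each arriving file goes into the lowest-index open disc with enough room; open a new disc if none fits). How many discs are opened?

4

  800 → disc 1 (new)  [load 800/1150]
  300 → disc 1  [load 1100/1150]
  550 → disc 2 (new)  [load 550/1150]
  200 → disc 2  [load 750/1150]
  750 → disc 3 (new)  [load 750/1150]
  600 → disc 4 (new)  [load 600/1150]
4 discs opened.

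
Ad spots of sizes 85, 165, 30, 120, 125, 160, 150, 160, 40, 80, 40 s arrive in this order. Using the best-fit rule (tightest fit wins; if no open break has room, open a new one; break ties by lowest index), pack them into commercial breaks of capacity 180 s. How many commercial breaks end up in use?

  85 → break 1 (new)  [load 85/180]
  165 → break 2 (new)  [load 165/180]
  30 → break 1  [load 115/180]
  120 → break 3 (new)  [load 120/180]
  125 → break 4 (new)  [load 125/180]
  160 → break 5 (new)  [load 160/180]
  150 → break 6 (new)  [load 150/180]
  160 → break 7 (new)  [load 160/180]
  40 → break 4  [load 165/180]
  80 → break 8 (new)  [load 80/180]
  40 → break 3  [load 160/180]
8 commercial breaks opened.

8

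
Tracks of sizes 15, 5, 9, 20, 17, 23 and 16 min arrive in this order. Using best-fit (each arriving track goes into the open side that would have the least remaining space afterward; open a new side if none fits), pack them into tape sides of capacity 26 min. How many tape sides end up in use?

  15 → side 1 (new)  [load 15/26]
  5 → side 1  [load 20/26]
  9 → side 2 (new)  [load 9/26]
  20 → side 3 (new)  [load 20/26]
  17 → side 2  [load 26/26]
  23 → side 4 (new)  [load 23/26]
  16 → side 5 (new)  [load 16/26]
5 tape sides opened.

5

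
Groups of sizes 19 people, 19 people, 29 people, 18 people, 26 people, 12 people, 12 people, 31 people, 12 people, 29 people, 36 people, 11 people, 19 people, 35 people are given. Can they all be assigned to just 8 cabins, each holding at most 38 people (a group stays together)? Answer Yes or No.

No

Total = 308 people; ⌈308/38⌉ = 9.
At least 9 cabins are required, but only 8 are allowed.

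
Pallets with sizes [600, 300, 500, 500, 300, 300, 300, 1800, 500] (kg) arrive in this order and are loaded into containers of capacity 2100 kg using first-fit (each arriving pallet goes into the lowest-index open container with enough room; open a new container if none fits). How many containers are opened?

  600 → container 1 (new)  [load 600/2100]
  300 → container 1  [load 900/2100]
  500 → container 1  [load 1400/2100]
  500 → container 1  [load 1900/2100]
  300 → container 2 (new)  [load 300/2100]
  300 → container 2  [load 600/2100]
  300 → container 2  [load 900/2100]
  1800 → container 3 (new)  [load 1800/2100]
  500 → container 2  [load 1400/2100]
3 containers opened.

3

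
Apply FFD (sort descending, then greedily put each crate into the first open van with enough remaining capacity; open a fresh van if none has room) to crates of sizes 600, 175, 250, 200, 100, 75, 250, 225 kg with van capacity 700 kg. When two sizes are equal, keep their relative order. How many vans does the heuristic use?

3

Sorted descending: 600, 250, 250, 225, 200, 175, 100, 75.
  600 → van 1 (new)  [load 600/700]
  250 → van 2 (new)  [load 250/700]
  250 → van 2  [load 500/700]
  225 → van 3 (new)  [load 225/700]
  200 → van 2  [load 700/700]
  175 → van 3  [load 400/700]
  100 → van 1  [load 700/700]
  75 → van 3  [load 475/700]
3 vans opened.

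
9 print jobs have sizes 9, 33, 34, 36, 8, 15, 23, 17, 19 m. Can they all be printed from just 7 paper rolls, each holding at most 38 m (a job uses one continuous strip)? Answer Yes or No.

Yes

A valid assignment using 6 paper rolls:
  roll 1: 36 = 36
  roll 2: 34 = 34
  roll 3: 33 = 33
  roll 4: 23 + 15 = 38
  roll 5: 19 + 17 = 36
  roll 6: 9 + 8 = 17
That uses only 6 ≤ 7, so 7 paper rolls are enough.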